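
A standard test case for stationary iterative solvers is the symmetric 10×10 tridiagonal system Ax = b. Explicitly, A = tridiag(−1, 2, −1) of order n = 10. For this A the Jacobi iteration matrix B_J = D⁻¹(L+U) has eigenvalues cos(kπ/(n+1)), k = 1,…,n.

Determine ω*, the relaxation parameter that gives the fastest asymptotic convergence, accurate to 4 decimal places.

ω* = 1.5604

[ρ_J] n=10: ρ(B_J) = cos(π/(n+1)) = cos(π/11) = 0.9595.
root = sin(π/11) = 0.28173  (since 1−cos² = sin²).
ω* = 2/(1+0.28173) = 1.5604
At ω = 1.5604 every |λ(B_ω)| = ω−1, so ρ_SOR = 0.5604.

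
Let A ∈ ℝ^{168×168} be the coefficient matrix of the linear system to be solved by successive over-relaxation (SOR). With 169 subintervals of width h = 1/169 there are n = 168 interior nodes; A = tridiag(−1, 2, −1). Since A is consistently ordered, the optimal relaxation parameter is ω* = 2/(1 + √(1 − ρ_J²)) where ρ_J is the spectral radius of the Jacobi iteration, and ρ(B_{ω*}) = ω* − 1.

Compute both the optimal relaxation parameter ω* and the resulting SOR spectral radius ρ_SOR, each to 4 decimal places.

B_J for the 168×168 system has eigenvalues cos(kπ/169); ρ_J = cos(π/169) = 0.9998.
√(1−ρ_J²) = |sin(π/169)| = 0.01859
ω* = 2/(1+0.01859) = 1.9635
ρ(B_{ω*}) = ω*−1 = 0.9635

ω* = 1.9635, ρ_SOR = 0.9635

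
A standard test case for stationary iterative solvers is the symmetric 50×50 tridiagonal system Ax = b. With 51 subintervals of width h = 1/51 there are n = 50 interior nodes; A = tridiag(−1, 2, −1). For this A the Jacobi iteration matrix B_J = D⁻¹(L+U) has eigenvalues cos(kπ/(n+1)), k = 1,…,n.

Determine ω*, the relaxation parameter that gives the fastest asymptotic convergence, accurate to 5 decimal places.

½·tridiag(1,0,1) at n=50: λ_k = cos(kπ/51); max |λ| at k=1 ⇒ ρ_J = cos(π/51) ≈ 0.99810.
√(1−ρ_J²) simplifies to sin(π/51) = 0.061561.
Young: ω* = 2/(1+√(1−ρ_J²)) = 2/(1+0.061561) = 2/1.061561 = 1.88402.
At ω = 1.88402 every |λ(B_ω)| = ω−1, so ρ_SOR = 0.88402.

ω* = 1.88402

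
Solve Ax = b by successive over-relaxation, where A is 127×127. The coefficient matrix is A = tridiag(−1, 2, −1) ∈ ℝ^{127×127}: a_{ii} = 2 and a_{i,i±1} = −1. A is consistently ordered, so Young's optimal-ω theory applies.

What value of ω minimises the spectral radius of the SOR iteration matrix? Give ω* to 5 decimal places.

ω* = 1.95209

n=127: λ(B_J) = 1 − λ(A)/2 = cos(kπ/128); k=1 gives ρ_J = 0.99970.
√(1−ρ_J²) = |sin(π/128)| = 0.024541
So ω* = 2/1.024541 = 1.95209 (Young).
ρ_SOR = ω* − 1 = 1.95209 − 1 = 0.95209.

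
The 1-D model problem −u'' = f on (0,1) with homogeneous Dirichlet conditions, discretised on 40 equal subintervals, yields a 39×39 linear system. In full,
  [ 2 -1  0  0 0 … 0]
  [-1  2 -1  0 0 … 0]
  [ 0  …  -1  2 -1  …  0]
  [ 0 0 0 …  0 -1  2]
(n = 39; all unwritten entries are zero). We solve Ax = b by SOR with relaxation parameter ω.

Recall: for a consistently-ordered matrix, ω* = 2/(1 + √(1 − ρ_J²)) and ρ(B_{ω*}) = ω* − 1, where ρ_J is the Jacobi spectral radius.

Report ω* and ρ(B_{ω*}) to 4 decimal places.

ω* = 1.8545, ρ_SOR = 0.8545

n=39: λ(B_J) = 1 − λ(A)/2 = cos(kπ/40); k=1 gives ρ_J = 0.9969.
√(1−ρ_J²) simplifies to sin(π/40) = 0.07846.
ω* = 2 / (1 + 0.07846) = 2 / 1.07846 ≈ 1.8545.
ρ_SOR = ω* − 1 = 1.8545 − 1 = 0.8545.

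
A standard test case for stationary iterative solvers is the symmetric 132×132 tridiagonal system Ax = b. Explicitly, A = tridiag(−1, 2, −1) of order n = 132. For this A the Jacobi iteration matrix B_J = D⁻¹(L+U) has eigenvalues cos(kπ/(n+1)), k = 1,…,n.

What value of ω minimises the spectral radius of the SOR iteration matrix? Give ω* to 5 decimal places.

n=132: λ(B_J) = 1 − λ(A)/2 = cos(kπ/133); k=1 gives ρ_J = 0.99972.
root = sin(π/133) = 0.023619  (since 1−cos² = sin²).
Young: ω* = 2/(1+√(1−ρ_J²)) = 2/(1+0.023619) = 2/1.023619 = 1.95385.
[ρ_SOR] ω* − 1 = 0.95385.

ω* = 1.95385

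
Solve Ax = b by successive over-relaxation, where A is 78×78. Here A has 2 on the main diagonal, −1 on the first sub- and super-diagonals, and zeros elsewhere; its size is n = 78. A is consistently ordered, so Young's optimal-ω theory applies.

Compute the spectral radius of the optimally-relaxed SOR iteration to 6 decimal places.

ρ_SOR = 0.923527

spectrum of D⁻¹(L+U) = {cos(kπ/79) : 1≤k≤78}; ρ_J = cos(π/79) = 0.999209.
√(1 − cos²(π/79)) = sin(π/79) ≈ 0.0397565.
Then 2/(1+√(1−ρ_J²)) = 2/(1+0.0397565); ω* = 2/1.0397565 = 1.923527.
and ρ(B_{ω*}) = 1.923527 − 1 = 0.923527.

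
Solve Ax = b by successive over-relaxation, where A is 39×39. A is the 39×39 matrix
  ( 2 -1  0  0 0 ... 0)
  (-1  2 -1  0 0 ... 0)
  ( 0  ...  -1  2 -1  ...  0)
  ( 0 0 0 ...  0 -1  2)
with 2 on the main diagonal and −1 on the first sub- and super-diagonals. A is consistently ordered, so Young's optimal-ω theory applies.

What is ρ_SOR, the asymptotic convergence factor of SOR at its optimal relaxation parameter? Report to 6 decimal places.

ρ_J = max_k |cos(kπ/40)| = cos(π/40) = 0.996917
√(1−ρ_J²) = |sin(π/40)| = 0.0784591
[ω*] 2 ÷ (1 + 0.0784591) = 2 ÷ 1.0784591 = 1.854498.
ρ_SOR = ω* − 1 = 1.854498 − 1 = 0.854498.

ρ_SOR = 0.854498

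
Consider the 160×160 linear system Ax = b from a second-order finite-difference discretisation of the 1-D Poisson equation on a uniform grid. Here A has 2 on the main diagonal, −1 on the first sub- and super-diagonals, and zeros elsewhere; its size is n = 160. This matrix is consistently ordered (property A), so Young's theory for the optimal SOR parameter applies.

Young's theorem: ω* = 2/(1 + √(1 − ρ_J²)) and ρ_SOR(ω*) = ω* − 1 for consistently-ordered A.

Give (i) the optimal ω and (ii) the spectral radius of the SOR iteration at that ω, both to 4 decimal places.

[ρ_J] n=160: ρ(B_J) = cos(π/(n+1)) = cos(π/161) = 0.9998.
1 − cos²(π/161) = sin²(π/161) ⇒ √(1−ρ_J²) = sin(π/161) = 0.01951.
Young: ω* = 2/(1+√(1−ρ_J²)) = 2/(1+0.01951) = 2/1.01951 = 1.9617.
At ω = 1.9617 every |λ(B_ω)| = ω−1, so ρ_SOR = 0.9617.

ω* = 1.9617, ρ_SOR = 0.9617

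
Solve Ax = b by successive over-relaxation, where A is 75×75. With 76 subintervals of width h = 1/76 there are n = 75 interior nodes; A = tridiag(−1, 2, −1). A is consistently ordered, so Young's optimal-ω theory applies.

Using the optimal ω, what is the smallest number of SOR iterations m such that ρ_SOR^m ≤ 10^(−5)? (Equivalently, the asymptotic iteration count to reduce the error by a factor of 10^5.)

spectrum of D⁻¹(L+U) = {cos(kπ/76) : 1≤k≤75}; ρ_J = cos(π/76) = 0.9991458.
root = sin(π/76) = 0.0413250  (since 1−cos² = sin²).
So ω* = 2/1.0413250 = 1.9206300 (Young).
ρ_SOR = ω* − 1 ≈ 0.9206300.
m ≥ 5·ln10 / (−ln 0.9206300) = 139.218; smallest integer m = 140.

m = 140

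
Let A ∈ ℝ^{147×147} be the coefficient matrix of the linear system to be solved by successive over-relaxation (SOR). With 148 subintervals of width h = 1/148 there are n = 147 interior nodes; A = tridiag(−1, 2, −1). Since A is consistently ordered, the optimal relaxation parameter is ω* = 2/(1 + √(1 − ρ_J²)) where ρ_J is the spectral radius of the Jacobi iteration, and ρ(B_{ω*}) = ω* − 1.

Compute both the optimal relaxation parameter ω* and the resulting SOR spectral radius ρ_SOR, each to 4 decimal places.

B_J for the 147×147 system has eigenvalues cos(kπ/148); ρ_J = cos(π/148) = 0.9998.
1 − cos²(π/148) = sin²(π/148) ⇒ √(1−ρ_J²) = sin(π/148) = 0.02123.
ω* = 2 / (1 + 0.02123) = 2 / 1.02123 ≈ 1.9584.
At ω = 1.9584 every |λ(B_ω)| = ω−1, so ρ_SOR = 0.9584.

ω* = 1.9584, ρ_SOR = 0.9584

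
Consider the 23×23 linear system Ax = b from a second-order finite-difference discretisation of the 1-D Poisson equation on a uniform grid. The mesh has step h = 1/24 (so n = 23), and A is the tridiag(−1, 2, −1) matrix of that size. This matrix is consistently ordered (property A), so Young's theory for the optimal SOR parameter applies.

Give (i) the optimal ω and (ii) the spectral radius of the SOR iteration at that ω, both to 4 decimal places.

ρ_J = max_k |cos(kπ/24)| = cos(π/24) = 0.9914
√(1−ρ_J²) simplifies to sin(π/24) = 0.13053.
Then 2/(1+√(1−ρ_J²)) = 2/(1+0.13053); ω* = 2/1.13053 = 1.7691.
ρ_SOR = ω* − 1 ≈ 0.7691.

ω* = 1.7691, ρ_SOR = 0.7691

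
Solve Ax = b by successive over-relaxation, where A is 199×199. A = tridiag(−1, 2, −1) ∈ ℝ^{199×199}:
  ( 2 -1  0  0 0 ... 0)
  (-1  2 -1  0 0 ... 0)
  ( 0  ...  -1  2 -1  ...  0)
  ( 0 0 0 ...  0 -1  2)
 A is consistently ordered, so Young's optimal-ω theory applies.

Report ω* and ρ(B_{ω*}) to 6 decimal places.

ω* = 1.969071, ρ_SOR = 0.969071

½·tridiag(1,0,1) at n=199: λ_k = cos(kπ/200); max |λ| at k=1 ⇒ ρ_J = cos(π/200) ≈ 0.999877.
1 − cos²(π/200) = sin²(π/200) ⇒ √(1−ρ_J²) = sin(π/200) = 0.0157073.
ω* = 2/(1 + 0.0157073) = 2/1.0157073 = 1.969071.
ρ_SOR = ω* − 1 = 1.969071 − 1 = 0.969071.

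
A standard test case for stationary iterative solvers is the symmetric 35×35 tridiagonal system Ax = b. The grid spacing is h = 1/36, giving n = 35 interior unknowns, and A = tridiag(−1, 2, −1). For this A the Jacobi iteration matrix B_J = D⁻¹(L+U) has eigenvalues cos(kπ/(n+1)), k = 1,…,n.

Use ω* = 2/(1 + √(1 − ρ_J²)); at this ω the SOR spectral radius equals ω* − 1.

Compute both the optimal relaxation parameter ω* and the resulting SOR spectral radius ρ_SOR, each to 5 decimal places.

spectrum of D⁻¹(L+U) = {cos(kπ/36) : 1≤k≤35}; ρ_J = cos(π/36) = 0.99619.
root = sin(π/36) = 0.087156  (since 1−cos² = sin²).
Young: ω* = 2/(1+√(1−ρ_J²)) = 2/(1+0.087156) = 2/1.087156 = 1.83966.
ρ_SOR = ω* − 1 ≈ 0.83966.

ω* = 1.83966, ρ_SOR = 0.83966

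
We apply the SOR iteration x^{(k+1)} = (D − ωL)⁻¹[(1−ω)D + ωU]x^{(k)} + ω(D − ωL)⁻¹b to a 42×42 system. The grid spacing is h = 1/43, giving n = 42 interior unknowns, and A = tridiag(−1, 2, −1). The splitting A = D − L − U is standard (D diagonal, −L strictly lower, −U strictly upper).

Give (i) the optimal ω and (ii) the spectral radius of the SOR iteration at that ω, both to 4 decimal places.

ω* = 1.8639, ρ_SOR = 0.8639

With n=42, ρ(Jacobi) = cos(π/43) = 0.9973.
√(1 − cos²(π/43)) = sin(π/43) ≈ 0.07300.
ω* = 2/(1 + 0.07300) = 2/1.07300 = 1.8639.
At ω = 1.8639 every |λ(B_ω)| = ω−1, so ρ_SOR = 0.8639.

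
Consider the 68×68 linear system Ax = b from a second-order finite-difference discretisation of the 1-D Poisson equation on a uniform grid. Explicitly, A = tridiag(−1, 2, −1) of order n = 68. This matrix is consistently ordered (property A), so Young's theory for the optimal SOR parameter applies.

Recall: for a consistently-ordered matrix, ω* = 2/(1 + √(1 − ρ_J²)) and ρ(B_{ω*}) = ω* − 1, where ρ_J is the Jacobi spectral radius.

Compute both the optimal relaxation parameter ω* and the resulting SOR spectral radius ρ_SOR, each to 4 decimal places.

ω* = 1.9129, ρ_SOR = 0.9129

spectrum of D⁻¹(L+U) = {cos(kπ/69) : 1≤k≤68}; ρ_J = cos(π/69) = 0.9990.
1 − cos²(π/69) = sin²(π/69) ⇒ √(1−ρ_J²) = sin(π/69) = 0.04551.
Young: ω* = 2/(1+√(1−ρ_J²)) = 2/(1+0.04551) = 2/1.04551 = 1.9129.
At ω = 1.9129 every |λ(B_ω)| = ω−1, so ρ_SOR = 0.9129.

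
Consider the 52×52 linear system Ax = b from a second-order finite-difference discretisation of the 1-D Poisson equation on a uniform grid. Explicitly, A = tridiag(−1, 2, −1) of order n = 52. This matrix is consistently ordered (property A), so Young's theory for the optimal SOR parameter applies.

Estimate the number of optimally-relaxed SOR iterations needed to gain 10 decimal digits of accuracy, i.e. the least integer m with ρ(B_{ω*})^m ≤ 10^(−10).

ρ_J = max_k |cos(kπ/53)| = cos(π/53) = 0.9982437
√(1−ρ_J²) = |sin(π/53)| = 0.0592406
[ω*] 2 ÷ (1 + 0.0592406) = 2 ÷ 1.0592406 = 1.8881451.
At ω = 1.8881451 every |λ(B_ω)| = ω−1, so ρ_SOR = 0.8881451.
Need (0.8881451)^m ≤ 10^(−10): m ≥ 10·ln10/|ln 0.8881451| = 23.0259/0.11862 = 194.115 ⇒ m = 195.

m = 195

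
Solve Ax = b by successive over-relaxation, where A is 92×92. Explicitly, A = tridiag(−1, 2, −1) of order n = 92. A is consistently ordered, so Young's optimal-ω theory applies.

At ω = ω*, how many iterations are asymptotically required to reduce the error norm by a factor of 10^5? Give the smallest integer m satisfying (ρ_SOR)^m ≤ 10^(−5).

m = 171

[ρ_J] n=92: ρ(B_J) = cos(π/(n+1)) = cos(π/93) = 0.9994295.
1 − cos²(π/93) = sin²(π/93) ⇒ √(1−ρ_J²) = sin(π/93) = 0.0337741.
Young: ω* = 2/(1+√(1−ρ_J²)) = 2/(1+0.0337741) = 2/1.0337741 = 1.9346586.
and ρ(B_{ω*}) = 1.9346586 − 1 = 0.9346586.
Need (0.9346586)^m ≤ 10^(−5): m ≥ 5·ln10/|ln 0.9346586| = 11.5129/0.067574 = 170.375 ⇒ m = 171.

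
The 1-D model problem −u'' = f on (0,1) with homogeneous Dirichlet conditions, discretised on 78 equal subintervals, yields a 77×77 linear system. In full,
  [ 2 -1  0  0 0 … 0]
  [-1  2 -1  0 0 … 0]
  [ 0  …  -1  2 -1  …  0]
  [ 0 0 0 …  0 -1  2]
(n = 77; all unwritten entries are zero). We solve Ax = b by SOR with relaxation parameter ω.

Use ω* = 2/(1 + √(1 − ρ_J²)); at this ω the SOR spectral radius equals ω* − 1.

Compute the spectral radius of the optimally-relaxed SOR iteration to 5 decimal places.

spectrum of D⁻¹(L+U) = {cos(kπ/78) : 1≤k≤77}; ρ_J = cos(π/78) = 0.99919.
root = sin(π/78) = 0.040266  (since 1−cos² = sin²).
ω* = 2 / (1 + 0.040266) = 2 / 1.040266 ≈ 1.92259.
ρ_SOR = ω* − 1 ≈ 0.92259.

ρ_SOR = 0.92259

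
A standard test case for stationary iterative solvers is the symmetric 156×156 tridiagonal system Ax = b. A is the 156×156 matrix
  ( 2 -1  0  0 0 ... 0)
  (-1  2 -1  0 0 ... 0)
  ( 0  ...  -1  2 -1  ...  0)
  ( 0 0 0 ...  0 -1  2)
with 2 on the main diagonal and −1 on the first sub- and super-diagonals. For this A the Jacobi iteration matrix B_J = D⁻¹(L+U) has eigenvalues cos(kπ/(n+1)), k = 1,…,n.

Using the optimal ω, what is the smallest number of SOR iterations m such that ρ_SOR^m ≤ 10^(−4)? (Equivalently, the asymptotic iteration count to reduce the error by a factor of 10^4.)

B_J for the 156×156 system has eigenvalues cos(kπ/157); ρ_J = cos(π/157) = 0.9997998.
√(1−ρ_J²) simplifies to sin(π/157) = 0.0200088.
ω* = 2 / (1 + 0.0200088) = 2 / 1.0200088 ≈ 1.9607674.
and ρ(B_{ω*}) = 1.9607674 − 1 = 0.9607674.
ρ_SOR^m ≤ 10^(−4) ⇔ m ≥ 4·ln10/(−ln 0.9607674) = 9.21034/0.0400229 = 230.127; m = ⌈230.127⌉ = 231.

m = 231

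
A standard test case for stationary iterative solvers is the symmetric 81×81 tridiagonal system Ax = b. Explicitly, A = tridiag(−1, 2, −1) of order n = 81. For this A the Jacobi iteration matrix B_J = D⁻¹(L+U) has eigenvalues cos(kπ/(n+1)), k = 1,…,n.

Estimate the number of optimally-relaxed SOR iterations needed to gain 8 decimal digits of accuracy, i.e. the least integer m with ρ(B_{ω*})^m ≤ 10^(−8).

½·tridiag(1,0,1) at n=81: λ_k = cos(kπ/82); max |λ| at k=1 ⇒ ρ_J = cos(π/82) ≈ 0.9992662.
√(1−ρ_J²) simplifies to sin(π/82) = 0.0383027.
So ω* = 2/1.0383027 = 1.9262206 (Young).
and ρ(B_{ω*}) = 1.9262206 − 1 = 0.9262206.
m ≥ 8·ln10 / (−ln 0.9262206) = 240.345; smallest integer m = 241.

m = 241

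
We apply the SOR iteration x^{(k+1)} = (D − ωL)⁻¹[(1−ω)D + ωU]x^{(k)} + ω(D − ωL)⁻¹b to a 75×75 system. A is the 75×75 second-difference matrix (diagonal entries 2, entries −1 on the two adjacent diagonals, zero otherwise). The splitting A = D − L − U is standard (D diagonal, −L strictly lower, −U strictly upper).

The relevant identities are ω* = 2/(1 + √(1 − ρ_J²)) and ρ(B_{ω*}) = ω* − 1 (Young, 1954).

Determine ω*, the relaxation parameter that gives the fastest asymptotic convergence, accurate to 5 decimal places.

[ρ_J] n=75: ρ(B_J) = cos(π/(n+1)) = cos(π/76) = 0.99915.
√(1−ρ_J²) = |sin(π/76)| = 0.041325
So ω* = 2/1.041325 = 1.92063 (Young).
ρ_SOR = ω* − 1 = 1.92063 − 1 = 0.92063.

ω* = 1.92063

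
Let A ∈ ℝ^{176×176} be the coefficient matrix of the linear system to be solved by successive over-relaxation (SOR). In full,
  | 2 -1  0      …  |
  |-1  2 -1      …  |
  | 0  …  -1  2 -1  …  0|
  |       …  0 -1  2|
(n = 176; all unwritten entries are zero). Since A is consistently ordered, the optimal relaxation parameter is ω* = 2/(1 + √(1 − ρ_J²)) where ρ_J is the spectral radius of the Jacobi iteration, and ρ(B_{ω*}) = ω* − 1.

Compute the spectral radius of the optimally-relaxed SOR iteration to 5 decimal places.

ρ_SOR = 0.96512

n=176: λ(B_J) = 1 − λ(A)/2 = cos(kπ/177); k=1 gives ρ_J = 0.99984.
√(1−ρ_J²) = |sin(π/177)| = 0.017748
So ω* = 2/1.017748 = 1.96512 (Young).
and ρ(B_{ω*}) = 1.96512 − 1 = 0.96512.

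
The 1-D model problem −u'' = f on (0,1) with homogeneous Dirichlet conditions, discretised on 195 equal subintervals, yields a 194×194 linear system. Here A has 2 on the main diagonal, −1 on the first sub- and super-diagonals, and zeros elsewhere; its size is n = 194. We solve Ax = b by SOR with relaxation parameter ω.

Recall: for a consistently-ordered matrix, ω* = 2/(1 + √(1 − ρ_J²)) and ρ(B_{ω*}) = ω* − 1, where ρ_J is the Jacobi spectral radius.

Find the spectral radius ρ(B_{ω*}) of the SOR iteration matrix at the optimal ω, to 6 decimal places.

ρ_SOR = 0.968291

[ρ_J] n=194: ρ(B_J) = cos(π/(n+1)) = cos(π/195) = 0.999870.
1 − cos²(π/195) = sin²(π/195) ⇒ √(1−ρ_J²) = sin(π/195) = 0.0161100.
Young: ω* = 2/(1+√(1−ρ_J²)) = 2/(1+0.0161100) = 2/1.0161100 = 1.968291.
[ρ_SOR] ω* − 1 = 0.968291.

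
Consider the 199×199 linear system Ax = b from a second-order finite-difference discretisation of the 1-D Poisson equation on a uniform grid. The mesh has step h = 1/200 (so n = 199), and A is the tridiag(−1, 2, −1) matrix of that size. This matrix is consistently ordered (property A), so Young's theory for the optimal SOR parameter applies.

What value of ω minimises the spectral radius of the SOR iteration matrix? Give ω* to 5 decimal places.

ω* = 1.96907

ρ_J = max_k |cos(kπ/200)| = cos(π/200) = 0.99988
√(1 − cos²(π/200)) = sin(π/200) ≈ 0.015707.
ω* = 2/(1 + 0.015707) = 2/1.015707 = 1.96907.
At ω = 1.96907 every |λ(B_ω)| = ω−1, so ρ_SOR = 0.96907.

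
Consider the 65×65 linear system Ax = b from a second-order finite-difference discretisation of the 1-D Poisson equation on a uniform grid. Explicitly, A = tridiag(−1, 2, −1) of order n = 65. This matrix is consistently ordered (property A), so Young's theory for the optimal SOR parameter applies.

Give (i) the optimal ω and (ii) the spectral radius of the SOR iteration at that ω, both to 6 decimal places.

ω* = 1.909159, ρ_SOR = 0.909159

B_J for the 65×65 system has eigenvalues cos(kπ/66); ρ_J = cos(π/66) = 0.998867.
root = sin(π/66) = 0.0475819  (since 1−cos² = sin²).
So ω* = 2/1.0475819 = 1.909159 (Young).
[ρ_SOR] ω* − 1 = 0.909159.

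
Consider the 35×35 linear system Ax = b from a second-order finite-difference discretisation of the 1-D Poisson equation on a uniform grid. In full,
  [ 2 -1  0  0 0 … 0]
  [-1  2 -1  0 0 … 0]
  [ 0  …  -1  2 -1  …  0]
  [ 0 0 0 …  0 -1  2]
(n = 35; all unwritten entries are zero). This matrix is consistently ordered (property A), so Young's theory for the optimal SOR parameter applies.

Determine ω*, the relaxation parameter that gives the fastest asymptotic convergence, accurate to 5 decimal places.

spectrum of D⁻¹(L+U) = {cos(kπ/36) : 1≤k≤35}; ρ_J = cos(π/36) = 0.99619.
root = sin(π/36) = 0.087156  (since 1−cos² = sin²).
ω* = 2 / (1 + 0.087156) = 2 / 1.087156 ≈ 1.83966.
and ρ(B_{ω*}) = 1.83966 − 1 = 0.83966.

ω* = 1.83966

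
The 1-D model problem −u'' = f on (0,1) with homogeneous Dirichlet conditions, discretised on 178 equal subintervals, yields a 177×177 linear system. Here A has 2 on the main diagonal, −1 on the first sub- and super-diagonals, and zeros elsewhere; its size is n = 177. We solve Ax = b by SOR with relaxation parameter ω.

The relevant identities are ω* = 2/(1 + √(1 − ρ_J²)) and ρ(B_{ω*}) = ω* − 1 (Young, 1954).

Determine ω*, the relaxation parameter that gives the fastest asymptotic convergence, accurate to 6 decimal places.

ω* = 1.965315

[ρ_J] n=177: ρ(B_J) = cos(π/(n+1)) = cos(π/178) = 0.999844.
√(1−ρ_J²) simplifies to sin(π/178) = 0.0176485.
Young: ω* = 2/(1+√(1−ρ_J²)) = 2/(1+0.0176485) = 2/1.0176485 = 1.965315.
Hence ρ(B_{ω*}) = 1.965315 − 1 = 0.965315.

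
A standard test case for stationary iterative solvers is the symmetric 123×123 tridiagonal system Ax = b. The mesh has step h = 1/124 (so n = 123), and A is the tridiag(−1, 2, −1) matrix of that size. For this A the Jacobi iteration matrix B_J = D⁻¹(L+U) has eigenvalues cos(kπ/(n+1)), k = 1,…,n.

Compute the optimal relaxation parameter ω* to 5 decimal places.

ω* = 1.95059

ρ_J = max_k |cos(kπ/124)| = cos(π/124) = 0.99968
root = sin(π/124) = 0.025333  (since 1−cos² = sin²).
Then 2/(1+√(1−ρ_J²)) = 2/(1+0.025333); ω* = 2/1.025333 = 1.95059.
and ρ(B_{ω*}) = 1.95059 − 1 = 0.95059.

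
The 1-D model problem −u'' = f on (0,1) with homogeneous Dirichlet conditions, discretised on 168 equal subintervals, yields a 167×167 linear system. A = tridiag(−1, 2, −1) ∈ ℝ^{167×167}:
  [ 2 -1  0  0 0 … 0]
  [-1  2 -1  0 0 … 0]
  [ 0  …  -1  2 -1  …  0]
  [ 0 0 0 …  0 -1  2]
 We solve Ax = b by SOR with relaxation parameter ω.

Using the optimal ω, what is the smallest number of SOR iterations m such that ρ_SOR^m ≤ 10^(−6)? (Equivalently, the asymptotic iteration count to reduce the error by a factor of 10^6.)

spectrum of D⁻¹(L+U) = {cos(kπ/168) : 1≤k≤167}; ρ_J = cos(π/168) = 0.9998252.
√(1−ρ_J²) = |sin(π/168)| = 0.0186989
ω* = 2/(1 + 0.0186989) = 2/1.0186989 = 1.9632887.
and ρ(B_{ω*}) = 1.9632887 − 1 = 0.9632887.
6·ln10 = 13.8155; −ln(0.9632887) = 0.0374021; m = ⌈13.8155/0.0374021⌉ = ⌈369.378⌉ = 370.

m = 370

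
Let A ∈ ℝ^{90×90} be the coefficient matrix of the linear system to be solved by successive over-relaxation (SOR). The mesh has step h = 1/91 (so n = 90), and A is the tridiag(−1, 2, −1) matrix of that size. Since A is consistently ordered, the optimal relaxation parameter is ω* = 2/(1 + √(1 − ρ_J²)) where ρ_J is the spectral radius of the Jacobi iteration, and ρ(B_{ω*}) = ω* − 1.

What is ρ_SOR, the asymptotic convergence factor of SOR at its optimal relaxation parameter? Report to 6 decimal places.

B_J for the 90×90 system has eigenvalues cos(kπ/91); ρ_J = cos(π/91) = 0.999404.
√(1−ρ_J²) = |sin(π/91)| = 0.0345161
ω* = 2 / (1 + 0.0345161) = 2 / 1.0345161 ≈ 1.933271.
ρ_SOR = ω* − 1 ≈ 0.933271.

ρ_SOR = 0.933271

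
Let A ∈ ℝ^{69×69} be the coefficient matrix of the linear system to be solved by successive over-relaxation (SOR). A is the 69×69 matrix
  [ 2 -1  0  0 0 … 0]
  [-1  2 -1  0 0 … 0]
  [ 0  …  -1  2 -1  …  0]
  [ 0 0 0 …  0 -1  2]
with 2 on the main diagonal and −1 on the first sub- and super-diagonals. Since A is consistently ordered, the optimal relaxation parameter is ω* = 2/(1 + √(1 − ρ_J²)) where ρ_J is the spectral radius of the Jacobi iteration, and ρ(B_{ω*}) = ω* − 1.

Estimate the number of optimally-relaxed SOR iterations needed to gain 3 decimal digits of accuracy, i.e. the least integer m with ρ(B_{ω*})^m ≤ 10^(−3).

m = 77

spectrum of D⁻¹(L+U) = {cos(kπ/70) : 1≤k≤69}; ρ_J = cos(π/70) = 0.9989931.
root = sin(π/70) = 0.0448648  (since 1−cos² = sin²).
[ω*] 2 ÷ (1 + 0.0448648) = 2 ÷ 1.0448648 = 1.9141232.
ρ_SOR = ω* − 1 = 1.9141232 − 1 = 0.9141232.
Need (0.9141232)^m ≤ 10^(−3): m ≥ 3·ln10/|ln 0.9141232| = 6.90776/0.0897899 = 76.932 ⇒ m = 77.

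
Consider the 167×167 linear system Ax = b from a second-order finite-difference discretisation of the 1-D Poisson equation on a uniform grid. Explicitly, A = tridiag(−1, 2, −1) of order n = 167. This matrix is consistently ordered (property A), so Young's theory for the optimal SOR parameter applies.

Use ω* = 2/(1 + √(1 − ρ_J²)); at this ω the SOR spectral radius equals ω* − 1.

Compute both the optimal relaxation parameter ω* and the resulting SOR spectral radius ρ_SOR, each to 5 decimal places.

n=167: λ(B_J) = 1 − λ(A)/2 = cos(kπ/168); k=1 gives ρ_J = 0.99983.
√(1−ρ_J²) simplifies to sin(π/168) = 0.018699.
Young: ω* = 2/(1+√(1−ρ_J²)) = 2/(1+0.018699) = 2/1.018699 = 1.96329.
[ρ_SOR] ω* − 1 = 0.96329.

ω* = 1.96329, ρ_SOR = 0.96329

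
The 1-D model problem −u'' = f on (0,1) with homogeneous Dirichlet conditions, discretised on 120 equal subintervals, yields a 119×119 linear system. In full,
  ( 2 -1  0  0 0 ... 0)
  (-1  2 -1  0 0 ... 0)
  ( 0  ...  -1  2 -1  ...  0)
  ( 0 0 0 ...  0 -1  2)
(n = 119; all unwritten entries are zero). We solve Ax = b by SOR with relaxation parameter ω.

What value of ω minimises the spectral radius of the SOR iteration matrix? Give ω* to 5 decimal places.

ρ_J = max_k |cos(kπ/120)| = cos(π/120) = 0.99966
√(1 − cos²(π/120)) = sin(π/120) ≈ 0.026177.
So ω* = 2/1.026177 = 1.94898 (Young).
ρ_SOR = ω* − 1 ≈ 0.94898.

ω* = 1.94898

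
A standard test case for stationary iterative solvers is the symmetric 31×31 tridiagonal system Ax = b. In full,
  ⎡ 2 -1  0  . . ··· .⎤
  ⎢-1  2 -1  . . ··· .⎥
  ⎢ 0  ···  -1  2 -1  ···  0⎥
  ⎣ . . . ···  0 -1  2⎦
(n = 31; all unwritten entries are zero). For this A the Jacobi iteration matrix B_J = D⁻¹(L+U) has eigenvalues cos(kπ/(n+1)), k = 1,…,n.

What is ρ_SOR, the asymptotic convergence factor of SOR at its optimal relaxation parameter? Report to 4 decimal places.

ρ_SOR = 0.8215

With n=31, ρ(Jacobi) = cos(π/32) = 0.9952.
1 − cos²(π/32) = sin²(π/32) ⇒ √(1−ρ_J²) = sin(π/32) = 0.09802.
ω* = 2/(1 + 0.09802) = 2/1.09802 = 1.8215.
ρ_SOR = ω* − 1 = 1.8215 − 1 = 0.8215.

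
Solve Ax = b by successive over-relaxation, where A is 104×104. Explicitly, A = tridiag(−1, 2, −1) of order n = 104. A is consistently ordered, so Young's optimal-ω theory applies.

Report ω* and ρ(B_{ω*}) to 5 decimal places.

ω* = 1.94191, ρ_SOR = 0.94191

spectrum of D⁻¹(L+U) = {cos(kπ/105) : 1≤k≤104}; ρ_J = cos(π/105) = 0.99955.
1 − cos²(π/105) = sin²(π/105) ⇒ √(1−ρ_J²) = sin(π/105) = 0.029915.
Then 2/(1+√(1−ρ_J²)) = 2/(1+0.029915); ω* = 2/1.029915 = 1.94191.
ρ(B_{ω*}) = ω*−1 = 0.94191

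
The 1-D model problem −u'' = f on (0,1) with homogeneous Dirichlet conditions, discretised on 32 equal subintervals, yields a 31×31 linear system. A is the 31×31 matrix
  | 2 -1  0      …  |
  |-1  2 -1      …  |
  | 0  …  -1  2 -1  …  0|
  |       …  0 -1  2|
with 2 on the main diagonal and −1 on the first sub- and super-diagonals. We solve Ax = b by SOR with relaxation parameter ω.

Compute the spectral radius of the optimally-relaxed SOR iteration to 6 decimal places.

ρ_SOR = 0.821465

B_J for the 31×31 system has eigenvalues cos(kπ/32); ρ_J = cos(π/32) = 0.995185.
root = sin(π/32) = 0.0980171  (since 1−cos² = sin²).
ω* = 2/(1+0.0980171) = 1.821465
[ρ_SOR] ω* − 1 = 0.821465.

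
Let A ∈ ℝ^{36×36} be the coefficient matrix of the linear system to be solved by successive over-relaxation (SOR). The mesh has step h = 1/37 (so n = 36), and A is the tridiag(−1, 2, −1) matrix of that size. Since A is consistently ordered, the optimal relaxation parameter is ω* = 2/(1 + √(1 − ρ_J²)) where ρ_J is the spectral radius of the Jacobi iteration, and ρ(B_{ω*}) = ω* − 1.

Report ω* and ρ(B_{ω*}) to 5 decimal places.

n=36: λ(B_J) = 1 − λ(A)/2 = cos(kπ/37); k=1 gives ρ_J = 0.99640.
√(1−ρ_J²) = |sin(π/37)| = 0.084806
ω* = 2/(1 + 0.084806) = 2/1.084806 = 1.84365.
Hence ρ(B_{ω*}) = 1.84365 − 1 = 0.84365.

ω* = 1.84365, ρ_SOR = 0.84365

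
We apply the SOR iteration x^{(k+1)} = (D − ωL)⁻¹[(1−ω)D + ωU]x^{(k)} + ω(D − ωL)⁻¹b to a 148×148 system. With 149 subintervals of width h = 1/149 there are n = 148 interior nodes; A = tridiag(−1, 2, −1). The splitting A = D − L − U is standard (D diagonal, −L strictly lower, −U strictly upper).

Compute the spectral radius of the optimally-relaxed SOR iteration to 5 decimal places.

spectrum of D⁻¹(L+U) = {cos(kπ/149) : 1≤k≤148}; ρ_J = cos(π/149) = 0.99978.
1 − cos²(π/149) = sin²(π/149) ⇒ √(1−ρ_J²) = sin(π/149) = 0.021083.
Then 2/(1+√(1−ρ_J²)) = 2/(1+0.021083); ω* = 2/1.021083 = 1.95870.
At ω = 1.95870 every |λ(B_ω)| = ω−1, so ρ_SOR = 0.95870.

ρ_SOR = 0.95870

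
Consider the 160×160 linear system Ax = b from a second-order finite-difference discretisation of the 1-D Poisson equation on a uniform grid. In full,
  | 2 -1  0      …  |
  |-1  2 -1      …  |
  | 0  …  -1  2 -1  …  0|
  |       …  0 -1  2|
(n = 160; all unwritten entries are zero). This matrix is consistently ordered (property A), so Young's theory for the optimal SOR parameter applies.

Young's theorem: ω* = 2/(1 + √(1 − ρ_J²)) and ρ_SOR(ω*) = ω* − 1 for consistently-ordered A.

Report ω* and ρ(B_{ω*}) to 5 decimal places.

spectrum of D⁻¹(L+U) = {cos(kπ/161) : 1≤k≤160}; ρ_J = cos(π/161) = 0.99981.
√(1−ρ_J²) simplifies to sin(π/161) = 0.019512.
ω* = 2 / (1 + 0.019512) = 2 / 1.019512 ≈ 1.96172.
ρ_SOR = ω* − 1 = 1.96172 − 1 = 0.96172.

ω* = 1.96172, ρ_SOR = 0.96172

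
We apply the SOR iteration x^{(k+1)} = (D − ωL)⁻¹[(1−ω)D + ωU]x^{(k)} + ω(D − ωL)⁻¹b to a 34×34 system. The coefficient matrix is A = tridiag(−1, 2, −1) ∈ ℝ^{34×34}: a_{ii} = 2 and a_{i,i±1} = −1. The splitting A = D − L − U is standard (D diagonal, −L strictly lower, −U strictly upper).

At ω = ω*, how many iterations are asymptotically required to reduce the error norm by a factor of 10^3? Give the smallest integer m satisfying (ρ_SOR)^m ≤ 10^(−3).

spectrum of D⁻¹(L+U) = {cos(kπ/35) : 1≤k≤34}; ρ_J = cos(π/35) = 0.9959743.
√(1−ρ_J²) simplifies to sin(π/35) = 0.0896393.
ω* = 2 / (1 + 0.0896393) = 2 / 1.0896393 ≈ 1.8354698.
ρ_SOR = ω* − 1 ≈ 0.8354698.
Need (0.8354698)^m ≤ 10^(−3): m ≥ 3·ln10/|ln 0.8354698| = 6.90776/0.179761 = 38.427 ⇒ m = 39.

m = 39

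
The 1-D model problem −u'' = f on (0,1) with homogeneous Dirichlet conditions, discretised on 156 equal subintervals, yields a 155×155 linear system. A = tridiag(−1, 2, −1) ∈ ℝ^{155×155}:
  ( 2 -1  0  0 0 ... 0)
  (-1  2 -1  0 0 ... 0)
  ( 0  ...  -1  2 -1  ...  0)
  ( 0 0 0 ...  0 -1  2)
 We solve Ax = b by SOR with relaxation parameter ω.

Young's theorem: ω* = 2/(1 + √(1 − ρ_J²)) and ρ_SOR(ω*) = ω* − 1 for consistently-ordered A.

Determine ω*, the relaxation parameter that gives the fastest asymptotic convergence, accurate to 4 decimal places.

ω* = 1.9605

spectrum of D⁻¹(L+U) = {cos(kπ/156) : 1≤k≤155}; ρ_J = cos(π/156) = 0.9998.
√(1−ρ_J²) simplifies to sin(π/156) = 0.02014.
ω* = 2 / (1 + 0.02014) = 2 / 1.02014 ≈ 1.9605.
and ρ(B_{ω*}) = 1.9605 − 1 = 0.9605.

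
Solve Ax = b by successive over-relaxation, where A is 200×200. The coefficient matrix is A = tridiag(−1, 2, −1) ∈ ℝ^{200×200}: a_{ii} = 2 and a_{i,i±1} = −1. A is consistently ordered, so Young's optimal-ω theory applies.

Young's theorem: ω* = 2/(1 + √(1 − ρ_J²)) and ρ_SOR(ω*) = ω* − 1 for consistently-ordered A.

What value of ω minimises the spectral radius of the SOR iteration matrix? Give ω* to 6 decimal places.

ω* = 1.969223

n=200: λ(B_J) = 1 − λ(A)/2 = cos(kπ/201); k=1 gives ρ_J = 0.999878.
√(1 − cos²(π/201)) = sin(π/201) ≈ 0.0156292.
So ω* = 2/1.0156292 = 1.969223 (Young).
[ρ_SOR] ω* − 1 = 0.969223.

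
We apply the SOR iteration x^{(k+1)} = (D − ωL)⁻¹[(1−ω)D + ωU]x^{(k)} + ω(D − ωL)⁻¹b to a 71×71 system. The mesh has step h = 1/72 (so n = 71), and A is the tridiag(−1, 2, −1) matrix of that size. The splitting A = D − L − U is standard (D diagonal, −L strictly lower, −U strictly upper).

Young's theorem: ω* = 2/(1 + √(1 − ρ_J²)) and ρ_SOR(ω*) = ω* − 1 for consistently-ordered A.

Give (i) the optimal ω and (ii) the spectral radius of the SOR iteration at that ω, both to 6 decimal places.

ω* = 1.916407, ρ_SOR = 0.916407

½·tridiag(1,0,1) at n=71: λ_k = cos(kπ/72); max |λ| at k=1 ⇒ ρ_J = cos(π/72) ≈ 0.999048.
1 − cos²(π/72) = sin²(π/72) ⇒ √(1−ρ_J²) = sin(π/72) = 0.0436194.
Young: ω* = 2/(1+√(1−ρ_J²)) = 2/(1+0.0436194) = 2/1.0436194 = 1.916407.
and ρ(B_{ω*}) = 1.916407 − 1 = 0.916407.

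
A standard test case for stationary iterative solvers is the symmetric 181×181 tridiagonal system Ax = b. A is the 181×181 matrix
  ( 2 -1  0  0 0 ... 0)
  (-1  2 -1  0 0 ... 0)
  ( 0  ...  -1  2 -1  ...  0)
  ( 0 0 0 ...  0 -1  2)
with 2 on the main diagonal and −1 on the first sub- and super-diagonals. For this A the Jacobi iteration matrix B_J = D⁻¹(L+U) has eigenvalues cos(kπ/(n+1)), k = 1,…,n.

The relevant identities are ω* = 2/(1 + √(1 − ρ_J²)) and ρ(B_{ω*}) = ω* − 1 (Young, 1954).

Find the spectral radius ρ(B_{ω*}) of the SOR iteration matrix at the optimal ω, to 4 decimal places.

[ρ_J] n=181: ρ(B_J) = cos(π/(n+1)) = cos(π/182) = 0.9999.
√(1−ρ_J²) simplifies to sin(π/182) = 0.01726.
ω* = 2/(1 + 0.01726) = 2/1.01726 = 1.9661.
At ω = 1.9661 every |λ(B_ω)| = ω−1, so ρ_SOR = 0.9661.

ρ_SOR = 0.9661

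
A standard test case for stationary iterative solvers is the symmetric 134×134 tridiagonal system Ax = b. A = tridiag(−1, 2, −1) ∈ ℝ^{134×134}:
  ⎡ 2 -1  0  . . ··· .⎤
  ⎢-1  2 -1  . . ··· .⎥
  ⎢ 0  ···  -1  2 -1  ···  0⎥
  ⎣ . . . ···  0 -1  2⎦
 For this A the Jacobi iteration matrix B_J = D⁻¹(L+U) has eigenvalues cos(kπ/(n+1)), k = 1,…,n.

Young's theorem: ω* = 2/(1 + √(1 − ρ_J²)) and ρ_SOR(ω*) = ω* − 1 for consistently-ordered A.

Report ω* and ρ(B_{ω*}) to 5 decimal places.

ω* = 1.95452, ρ_SOR = 0.95452

With n=134, ρ(Jacobi) = cos(π/135) = 0.99973.
1 − cos²(π/135) = sin²(π/135) ⇒ √(1−ρ_J²) = sin(π/135) = 0.023269.
So ω* = 2/1.023269 = 1.95452 (Young).
Hence ρ(B_{ω*}) = 1.95452 − 1 = 0.95452.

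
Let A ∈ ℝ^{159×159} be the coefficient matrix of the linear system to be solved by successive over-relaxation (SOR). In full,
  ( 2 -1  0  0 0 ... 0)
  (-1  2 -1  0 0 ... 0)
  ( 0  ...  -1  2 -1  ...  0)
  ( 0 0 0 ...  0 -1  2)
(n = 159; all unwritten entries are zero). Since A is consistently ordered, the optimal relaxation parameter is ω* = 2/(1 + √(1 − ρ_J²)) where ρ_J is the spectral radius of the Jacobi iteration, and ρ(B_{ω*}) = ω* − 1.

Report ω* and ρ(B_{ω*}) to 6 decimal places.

ω* = 1.961489, ρ_SOR = 0.961489

spectrum of D⁻¹(L+U) = {cos(kπ/160) : 1≤k≤159}; ρ_J = cos(π/160) = 0.999807.
root = sin(π/160) = 0.0196337  (since 1−cos² = sin²).
[ω*] 2 ÷ (1 + 0.0196337) = 2 ÷ 1.0196337 = 1.961489.
ρ_SOR = ω* − 1 ≈ 0.961489.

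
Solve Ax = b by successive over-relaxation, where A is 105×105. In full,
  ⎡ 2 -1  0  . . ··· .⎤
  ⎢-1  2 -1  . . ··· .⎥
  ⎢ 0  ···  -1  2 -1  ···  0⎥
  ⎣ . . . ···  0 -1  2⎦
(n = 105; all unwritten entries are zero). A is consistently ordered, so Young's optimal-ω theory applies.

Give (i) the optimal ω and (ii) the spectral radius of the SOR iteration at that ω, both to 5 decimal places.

ω* = 1.94244, ρ_SOR = 0.94244

ρ_J = max_k |cos(kπ/106)| = cos(π/106) = 0.99956
√(1−ρ_J²) = |sin(π/106)| = 0.029633
ω* = 2/(1 + 0.029633) = 2/1.029633 = 1.94244.
ρ_SOR = ω* − 1 = 1.94244 − 1 = 0.94244.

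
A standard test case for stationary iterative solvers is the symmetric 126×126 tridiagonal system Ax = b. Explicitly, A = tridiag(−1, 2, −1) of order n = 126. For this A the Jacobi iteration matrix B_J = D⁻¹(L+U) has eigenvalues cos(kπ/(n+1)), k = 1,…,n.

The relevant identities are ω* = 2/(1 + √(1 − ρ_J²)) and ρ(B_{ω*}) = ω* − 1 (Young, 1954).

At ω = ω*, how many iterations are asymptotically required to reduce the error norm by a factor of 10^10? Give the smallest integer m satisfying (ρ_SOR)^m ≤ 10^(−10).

ρ_J = max_k |cos(kπ/127)| = cos(π/127) = 0.9996941
√(1 − cos²(π/127)) = sin(π/127) ≈ 0.0247344.
Young: ω* = 2/(1+√(1−ρ_J²)) = 2/(1+0.0247344) = 2/1.0247344 = 1.9517252.
[ρ_SOR] ω* − 1 = 0.9517252.
10·ln10 = 23.0259; −ln(0.9517252) = 0.0494789; m = ⌈23.0259/0.0494789⌉ = ⌈465.368⌉ = 466.

m = 466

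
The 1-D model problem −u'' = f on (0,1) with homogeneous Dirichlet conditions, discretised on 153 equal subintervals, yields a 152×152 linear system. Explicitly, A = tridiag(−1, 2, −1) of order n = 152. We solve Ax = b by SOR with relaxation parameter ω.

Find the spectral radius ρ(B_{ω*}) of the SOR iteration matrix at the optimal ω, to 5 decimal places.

ρ_SOR = 0.95976

With n=152, ρ(Jacobi) = cos(π/153) = 0.99979.
√(1 − cos²(π/153)) = sin(π/153) ≈ 0.020532.
ω* = 2/(1 + 0.020532) = 2/1.020532 = 1.95976.
and ρ(B_{ω*}) = 1.95976 − 1 = 0.95976.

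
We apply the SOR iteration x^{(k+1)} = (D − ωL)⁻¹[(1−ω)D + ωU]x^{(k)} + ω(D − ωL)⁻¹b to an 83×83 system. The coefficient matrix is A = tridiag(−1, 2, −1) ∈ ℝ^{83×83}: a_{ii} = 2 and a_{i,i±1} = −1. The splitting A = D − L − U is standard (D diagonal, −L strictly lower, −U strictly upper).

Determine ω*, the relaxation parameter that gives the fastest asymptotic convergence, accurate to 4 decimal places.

spectrum of D⁻¹(L+U) = {cos(kπ/84) : 1≤k≤83}; ρ_J = cos(π/84) = 0.9993.
root = sin(π/84) = 0.03739  (since 1−cos² = sin²).
ω* = 2/(1 + 0.03739) = 2/1.03739 = 1.9279.
ρ(B_{ω*}) = ω*−1 = 0.9279

ω* = 1.9279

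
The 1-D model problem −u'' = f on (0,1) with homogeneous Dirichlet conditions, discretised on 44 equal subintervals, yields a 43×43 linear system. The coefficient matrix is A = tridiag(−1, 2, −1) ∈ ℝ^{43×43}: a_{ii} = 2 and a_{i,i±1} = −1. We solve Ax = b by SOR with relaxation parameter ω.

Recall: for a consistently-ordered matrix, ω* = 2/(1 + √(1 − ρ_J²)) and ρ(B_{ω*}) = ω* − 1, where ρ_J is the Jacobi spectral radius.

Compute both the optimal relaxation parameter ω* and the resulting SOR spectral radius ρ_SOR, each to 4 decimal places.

ω* = 1.8668, ρ_SOR = 0.8668

ρ_J = max_k |cos(kπ/44)| = cos(π/44) = 0.9975
√(1 − cos²(π/44)) = sin(π/44) ≈ 0.07134.
So ω* = 2/1.07134 = 1.8668 (Young).
ρ_SOR = ω* − 1 = 1.8668 − 1 = 0.8668.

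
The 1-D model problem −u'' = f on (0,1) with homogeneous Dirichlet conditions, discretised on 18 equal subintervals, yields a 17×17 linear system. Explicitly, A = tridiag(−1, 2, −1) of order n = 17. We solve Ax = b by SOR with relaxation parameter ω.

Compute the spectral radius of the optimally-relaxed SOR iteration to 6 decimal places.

ρ_SOR = 0.704088

spectrum of D⁻¹(L+U) = {cos(kπ/18) : 1≤k≤17}; ρ_J = cos(π/18) = 0.984808.
√(1−ρ_J²) simplifies to sin(π/18) = 0.1736482.
[ω*] 2 ÷ (1 + 0.1736482) = 2 ÷ 1.1736482 = 1.704088.
[ρ_SOR] ω* − 1 = 0.704088.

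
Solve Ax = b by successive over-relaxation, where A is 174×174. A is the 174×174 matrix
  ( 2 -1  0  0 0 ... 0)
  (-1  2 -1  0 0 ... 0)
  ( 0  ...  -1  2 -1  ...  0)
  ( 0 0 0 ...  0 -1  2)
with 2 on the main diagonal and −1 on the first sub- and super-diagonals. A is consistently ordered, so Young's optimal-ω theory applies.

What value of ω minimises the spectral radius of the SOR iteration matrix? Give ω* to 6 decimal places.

spectrum of D⁻¹(L+U) = {cos(kπ/175) : 1≤k≤174}; ρ_J = cos(π/175) = 0.999839.
root = sin(π/175) = 0.0179510  (since 1−cos² = sin²).
[ω*] 2 ÷ (1 + 0.0179510) = 2 ÷ 1.0179510 = 1.964731.
ρ(B_{ω*}) = ω*−1 = 0.964731

ω* = 1.964731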